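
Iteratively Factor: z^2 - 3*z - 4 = (z + 1)*(z - 4)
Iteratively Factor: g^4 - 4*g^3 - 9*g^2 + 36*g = (g - 3)*(g^3 - g^2 - 12*g) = (g - 4)*(g - 3)*(g^2 + 3*g) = (g - 4)*(g - 3)*(g + 3)*(g)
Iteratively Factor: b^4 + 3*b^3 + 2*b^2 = (b)*(b^3 + 3*b^2 + 2*b) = b*(b + 1)*(b^2 + 2*b) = b*(b + 1)*(b + 2)*(b)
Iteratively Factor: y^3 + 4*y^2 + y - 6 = (y - 1)*(y^2 + 5*y + 6) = (y - 1)*(y + 3)*(y + 2)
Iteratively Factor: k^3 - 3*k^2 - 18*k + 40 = (k + 4)*(k^2 - 7*k + 10) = (k - 2)*(k + 4)*(k - 5)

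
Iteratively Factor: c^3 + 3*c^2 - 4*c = (c + 4)*(c^2 - c) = (c - 1)*(c + 4)*(c)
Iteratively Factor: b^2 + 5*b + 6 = (b + 3)*(b + 2)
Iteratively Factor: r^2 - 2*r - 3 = (r + 1)*(r - 3)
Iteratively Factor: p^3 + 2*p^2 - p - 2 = (p + 2)*(p^2 - 1) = (p + 1)*(p + 2)*(p - 1)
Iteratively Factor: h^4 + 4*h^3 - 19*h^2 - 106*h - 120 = (h + 2)*(h^3 + 2*h^2 - 23*h - 60) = (h + 2)*(h + 4)*(h^2 - 2*h - 15) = (h + 2)*(h + 3)*(h + 4)*(h - 5)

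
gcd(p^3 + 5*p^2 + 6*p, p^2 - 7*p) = p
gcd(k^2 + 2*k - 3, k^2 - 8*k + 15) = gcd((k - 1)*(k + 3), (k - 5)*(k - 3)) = 1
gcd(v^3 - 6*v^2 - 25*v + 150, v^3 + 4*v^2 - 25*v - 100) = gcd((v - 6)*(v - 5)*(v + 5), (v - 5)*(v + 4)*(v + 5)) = v^2 - 25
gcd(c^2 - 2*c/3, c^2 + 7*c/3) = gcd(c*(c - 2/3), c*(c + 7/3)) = c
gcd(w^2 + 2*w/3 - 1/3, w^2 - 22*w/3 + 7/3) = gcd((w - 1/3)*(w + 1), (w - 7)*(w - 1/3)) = w - 1/3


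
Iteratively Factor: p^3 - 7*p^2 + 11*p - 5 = (p - 5)*(p^2 - 2*p + 1) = (p - 5)*(p - 1)*(p - 1)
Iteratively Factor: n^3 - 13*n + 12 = (n - 1)*(n^2 + n - 12) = (n - 3)*(n - 1)*(n + 4)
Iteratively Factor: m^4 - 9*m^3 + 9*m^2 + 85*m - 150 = (m - 5)*(m^3 - 4*m^2 - 11*m + 30) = (m - 5)*(m - 2)*(m^2 - 2*m - 15) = (m - 5)*(m - 2)*(m + 3)*(m - 5)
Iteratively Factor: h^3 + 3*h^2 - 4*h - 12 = (h + 3)*(h^2 - 4) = (h + 2)*(h + 3)*(h - 2)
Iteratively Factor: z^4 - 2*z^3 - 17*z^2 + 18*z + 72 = (z - 4)*(z^3 + 2*z^2 - 9*z - 18) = (z - 4)*(z + 2)*(z^2 - 9) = (z - 4)*(z + 2)*(z + 3)*(z - 3)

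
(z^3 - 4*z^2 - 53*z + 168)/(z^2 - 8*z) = z + 4 - 21/z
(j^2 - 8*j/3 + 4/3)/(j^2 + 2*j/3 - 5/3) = (3*j^2 - 8*j + 4)/(3*j^2 + 2*j - 5)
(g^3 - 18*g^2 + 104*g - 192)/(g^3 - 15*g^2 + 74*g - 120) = (g - 8)/(g - 5)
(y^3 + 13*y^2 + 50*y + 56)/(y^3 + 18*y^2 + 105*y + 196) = (y + 2)/(y + 7)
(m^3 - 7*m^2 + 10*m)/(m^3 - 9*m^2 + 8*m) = (m^2 - 7*m + 10)/(m^2 - 9*m + 8)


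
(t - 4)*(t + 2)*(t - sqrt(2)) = t^3 - 2*t^2 - sqrt(2)*t^2 - 8*t + 2*sqrt(2)*t + 8*sqrt(2)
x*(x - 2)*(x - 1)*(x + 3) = x^4 - 7*x^2 + 6*x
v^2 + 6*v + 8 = (v + 2)*(v + 4)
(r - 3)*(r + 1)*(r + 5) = r^3 + 3*r^2 - 13*r - 15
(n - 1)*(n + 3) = n^2 + 2*n - 3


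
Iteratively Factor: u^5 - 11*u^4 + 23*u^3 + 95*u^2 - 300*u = (u)*(u^4 - 11*u^3 + 23*u^2 + 95*u - 300) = u*(u - 4)*(u^3 - 7*u^2 - 5*u + 75) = u*(u - 5)*(u - 4)*(u^2 - 2*u - 15) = u*(u - 5)^2*(u - 4)*(u + 3)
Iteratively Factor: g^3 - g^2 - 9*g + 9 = (g + 3)*(g^2 - 4*g + 3) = (g - 3)*(g + 3)*(g - 1)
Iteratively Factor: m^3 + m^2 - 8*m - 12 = (m + 2)*(m^2 - m - 6) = (m - 3)*(m + 2)*(m + 2)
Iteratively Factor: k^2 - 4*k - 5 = (k - 5)*(k + 1)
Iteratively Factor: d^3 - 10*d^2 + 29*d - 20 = (d - 4)*(d^2 - 6*d + 5) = (d - 4)*(d - 1)*(d - 5)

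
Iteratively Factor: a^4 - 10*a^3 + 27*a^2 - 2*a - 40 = (a - 5)*(a^3 - 5*a^2 + 2*a + 8) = (a - 5)*(a + 1)*(a^2 - 6*a + 8) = (a - 5)*(a - 2)*(a + 1)*(a - 4)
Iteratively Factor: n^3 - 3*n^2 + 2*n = (n - 1)*(n^2 - 2*n) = n*(n - 1)*(n - 2)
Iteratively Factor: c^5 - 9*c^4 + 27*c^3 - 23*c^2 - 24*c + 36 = (c - 3)*(c^4 - 6*c^3 + 9*c^2 + 4*c - 12) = (c - 3)*(c + 1)*(c^3 - 7*c^2 + 16*c - 12) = (c - 3)*(c - 2)*(c + 1)*(c^2 - 5*c + 6) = (c - 3)^2*(c - 2)*(c + 1)*(c - 2)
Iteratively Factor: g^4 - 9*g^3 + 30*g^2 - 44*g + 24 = (g - 3)*(g^3 - 6*g^2 + 12*g - 8) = (g - 3)*(g - 2)*(g^2 - 4*g + 4) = (g - 3)*(g - 2)^2*(g - 2)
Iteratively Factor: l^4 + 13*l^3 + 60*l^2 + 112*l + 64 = (l + 1)*(l^3 + 12*l^2 + 48*l + 64) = (l + 1)*(l + 4)*(l^2 + 8*l + 16) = (l + 1)*(l + 4)^2*(l + 4)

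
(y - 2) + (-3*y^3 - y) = -3*y^3 - 2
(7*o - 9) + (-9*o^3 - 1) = -9*o^3 + 7*o - 10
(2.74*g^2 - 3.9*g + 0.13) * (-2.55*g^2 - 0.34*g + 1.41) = -6.987*g^4 + 9.0134*g^3 + 4.8579*g^2 - 5.5432*g + 0.1833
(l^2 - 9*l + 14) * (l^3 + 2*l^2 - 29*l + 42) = l^5 - 7*l^4 - 33*l^3 + 331*l^2 - 784*l + 588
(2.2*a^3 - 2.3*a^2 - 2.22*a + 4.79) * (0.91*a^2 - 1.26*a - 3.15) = 2.002*a^5 - 4.865*a^4 - 6.0522*a^3 + 14.4011*a^2 + 0.9576*a - 15.0885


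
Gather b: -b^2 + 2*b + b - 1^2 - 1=-b^2 + 3*b - 2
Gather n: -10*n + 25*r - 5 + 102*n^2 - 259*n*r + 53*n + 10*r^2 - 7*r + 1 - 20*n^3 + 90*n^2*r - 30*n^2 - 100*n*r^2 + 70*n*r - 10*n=-20*n^3 + n^2*(90*r + 72) + n*(-100*r^2 - 189*r + 33) + 10*r^2 + 18*r - 4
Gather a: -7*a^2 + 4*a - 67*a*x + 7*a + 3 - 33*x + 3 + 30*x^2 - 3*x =-7*a^2 + a*(11 - 67*x) + 30*x^2 - 36*x + 6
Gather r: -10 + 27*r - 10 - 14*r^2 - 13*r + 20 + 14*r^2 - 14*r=0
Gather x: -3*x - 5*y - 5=-3*x - 5*y - 5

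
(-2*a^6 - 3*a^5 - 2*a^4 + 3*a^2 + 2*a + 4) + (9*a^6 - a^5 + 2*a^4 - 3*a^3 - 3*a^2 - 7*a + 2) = 7*a^6 - 4*a^5 - 3*a^3 - 5*a + 6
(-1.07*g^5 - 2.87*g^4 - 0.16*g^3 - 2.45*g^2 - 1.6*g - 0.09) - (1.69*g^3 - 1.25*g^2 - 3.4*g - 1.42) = -1.07*g^5 - 2.87*g^4 - 1.85*g^3 - 1.2*g^2 + 1.8*g + 1.33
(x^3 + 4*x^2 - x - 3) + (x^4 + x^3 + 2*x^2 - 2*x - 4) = x^4 + 2*x^3 + 6*x^2 - 3*x - 7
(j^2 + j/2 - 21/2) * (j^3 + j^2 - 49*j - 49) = j^5 + 3*j^4/2 - 59*j^3 - 84*j^2 + 490*j + 1029/2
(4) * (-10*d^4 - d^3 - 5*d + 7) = -40*d^4 - 4*d^3 - 20*d + 28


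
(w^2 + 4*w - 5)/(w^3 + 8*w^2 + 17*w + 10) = (w - 1)/(w^2 + 3*w + 2)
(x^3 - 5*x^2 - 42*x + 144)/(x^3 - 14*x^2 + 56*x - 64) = (x^2 + 3*x - 18)/(x^2 - 6*x + 8)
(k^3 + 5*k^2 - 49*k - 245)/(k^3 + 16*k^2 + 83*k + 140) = (k - 7)/(k + 4)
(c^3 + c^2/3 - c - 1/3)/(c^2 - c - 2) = (3*c^2 - 2*c - 1)/(3*(c - 2))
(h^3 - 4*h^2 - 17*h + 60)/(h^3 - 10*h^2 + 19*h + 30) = (h^2 + h - 12)/(h^2 - 5*h - 6)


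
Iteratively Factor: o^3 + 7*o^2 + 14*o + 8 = (o + 1)*(o^2 + 6*o + 8) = (o + 1)*(o + 4)*(o + 2)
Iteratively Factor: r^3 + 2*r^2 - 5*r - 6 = (r - 2)*(r^2 + 4*r + 3) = (r - 2)*(r + 3)*(r + 1)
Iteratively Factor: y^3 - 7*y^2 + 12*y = (y - 3)*(y^2 - 4*y) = y*(y - 3)*(y - 4)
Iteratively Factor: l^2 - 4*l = (l - 4)*(l)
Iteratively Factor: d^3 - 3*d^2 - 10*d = (d)*(d^2 - 3*d - 10) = d*(d - 5)*(d + 2)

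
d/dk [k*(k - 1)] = 2*k - 1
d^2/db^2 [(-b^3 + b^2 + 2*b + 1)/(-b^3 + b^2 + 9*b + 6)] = 6*(7*b^5 + 3*b^4 + 10*b^3 + 44*b^2 + 33*b - 1)/(b^9 - 3*b^8 - 24*b^7 + 35*b^6 + 252*b^5 + 63*b^4 - 945*b^3 - 1566*b^2 - 972*b - 216)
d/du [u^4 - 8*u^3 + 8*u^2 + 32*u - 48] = 4*u^3 - 24*u^2 + 16*u + 32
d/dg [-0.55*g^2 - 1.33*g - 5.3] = -1.1*g - 1.33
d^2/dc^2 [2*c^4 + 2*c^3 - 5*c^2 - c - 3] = 24*c^2 + 12*c - 10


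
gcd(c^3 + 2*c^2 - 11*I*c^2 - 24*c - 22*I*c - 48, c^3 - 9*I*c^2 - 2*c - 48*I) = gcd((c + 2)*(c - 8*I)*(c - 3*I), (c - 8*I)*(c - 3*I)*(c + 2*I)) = c^2 - 11*I*c - 24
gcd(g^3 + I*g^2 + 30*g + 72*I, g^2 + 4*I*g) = g + 4*I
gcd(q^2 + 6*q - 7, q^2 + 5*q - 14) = q + 7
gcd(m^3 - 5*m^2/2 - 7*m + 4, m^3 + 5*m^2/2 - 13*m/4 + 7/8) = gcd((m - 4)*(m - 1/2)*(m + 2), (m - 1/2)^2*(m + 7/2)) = m - 1/2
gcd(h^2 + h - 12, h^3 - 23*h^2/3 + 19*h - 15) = h - 3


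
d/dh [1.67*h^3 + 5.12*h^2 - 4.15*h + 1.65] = 5.01*h^2 + 10.24*h - 4.15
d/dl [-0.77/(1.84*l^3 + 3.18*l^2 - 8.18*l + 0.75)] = (4.2504*l^2 + 4.8972*l - 6.2986)/(1.84*l^3 + 3.18*l^2 - 8.18*l + 0.75)^2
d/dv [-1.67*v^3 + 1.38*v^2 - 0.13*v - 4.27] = -5.01*v^2 + 2.76*v - 0.13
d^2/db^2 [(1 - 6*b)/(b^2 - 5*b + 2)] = 2*(-(2*b - 5)^2*(6*b - 1) + (18*b - 31)*(b^2 - 5*b + 2))/(b^2 - 5*b + 2)^3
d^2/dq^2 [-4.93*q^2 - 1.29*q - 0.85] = -9.86000000000000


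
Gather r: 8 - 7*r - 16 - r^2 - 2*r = -r^2 - 9*r - 8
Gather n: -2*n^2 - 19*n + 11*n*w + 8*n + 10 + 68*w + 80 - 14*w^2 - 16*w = -2*n^2 + n*(11*w - 11) - 14*w^2 + 52*w + 90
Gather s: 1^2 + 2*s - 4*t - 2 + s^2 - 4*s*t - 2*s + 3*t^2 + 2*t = s^2 - 4*s*t + 3*t^2 - 2*t - 1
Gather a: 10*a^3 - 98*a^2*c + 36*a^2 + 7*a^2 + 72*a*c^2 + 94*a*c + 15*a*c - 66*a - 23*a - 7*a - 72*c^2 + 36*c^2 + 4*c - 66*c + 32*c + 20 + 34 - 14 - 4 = 10*a^3 + a^2*(43 - 98*c) + a*(72*c^2 + 109*c - 96) - 36*c^2 - 30*c + 36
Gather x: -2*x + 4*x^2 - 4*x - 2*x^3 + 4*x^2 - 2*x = -2*x^3 + 8*x^2 - 8*x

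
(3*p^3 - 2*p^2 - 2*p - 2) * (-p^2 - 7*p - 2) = -3*p^5 - 19*p^4 + 10*p^3 + 20*p^2 + 18*p + 4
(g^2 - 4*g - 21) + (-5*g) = g^2 - 9*g - 21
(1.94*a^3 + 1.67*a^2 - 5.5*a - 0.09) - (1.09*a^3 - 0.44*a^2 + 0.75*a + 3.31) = 0.85*a^3 + 2.11*a^2 - 6.25*a - 3.4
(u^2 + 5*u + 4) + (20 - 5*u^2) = -4*u^2 + 5*u + 24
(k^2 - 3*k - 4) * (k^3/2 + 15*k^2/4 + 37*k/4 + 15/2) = k^5/2 + 9*k^4/4 - 4*k^3 - 141*k^2/4 - 119*k/2 - 30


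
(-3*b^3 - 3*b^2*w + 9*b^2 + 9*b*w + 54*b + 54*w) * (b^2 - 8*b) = -3*b^5 - 3*b^4*w + 33*b^4 + 33*b^3*w - 18*b^3 - 18*b^2*w - 432*b^2 - 432*b*w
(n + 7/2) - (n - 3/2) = 5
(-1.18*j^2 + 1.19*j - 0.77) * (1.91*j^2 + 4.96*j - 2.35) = -2.2538*j^4 - 3.5799*j^3 + 7.2047*j^2 - 6.6157*j + 1.8095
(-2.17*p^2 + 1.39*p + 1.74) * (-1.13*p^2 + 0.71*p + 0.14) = 2.4521*p^4 - 3.1114*p^3 - 1.2831*p^2 + 1.43*p + 0.2436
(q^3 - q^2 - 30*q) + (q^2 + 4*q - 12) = q^3 - 26*q - 12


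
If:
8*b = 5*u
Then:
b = 5*u/8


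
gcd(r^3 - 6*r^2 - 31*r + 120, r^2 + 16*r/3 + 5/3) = r + 5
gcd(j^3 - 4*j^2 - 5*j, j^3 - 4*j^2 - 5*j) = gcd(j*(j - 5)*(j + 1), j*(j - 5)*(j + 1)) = j^3 - 4*j^2 - 5*j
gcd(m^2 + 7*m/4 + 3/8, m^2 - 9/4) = m + 3/2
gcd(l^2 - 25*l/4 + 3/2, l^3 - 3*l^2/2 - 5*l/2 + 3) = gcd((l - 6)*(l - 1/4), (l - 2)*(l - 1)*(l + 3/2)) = 1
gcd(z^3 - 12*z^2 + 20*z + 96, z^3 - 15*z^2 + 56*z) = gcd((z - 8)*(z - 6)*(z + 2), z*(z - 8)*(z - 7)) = z - 8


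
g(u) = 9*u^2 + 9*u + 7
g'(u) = 18*u + 9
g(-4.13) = 123.34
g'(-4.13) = -65.34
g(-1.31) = 10.65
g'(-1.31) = -14.58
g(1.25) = 32.31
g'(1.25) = 31.50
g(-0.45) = 4.77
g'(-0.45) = 0.90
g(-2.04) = 26.09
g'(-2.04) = -27.72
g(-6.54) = 333.08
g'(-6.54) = -108.72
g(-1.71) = 17.93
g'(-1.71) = -21.78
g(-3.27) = 73.81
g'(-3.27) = -49.86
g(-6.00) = 277.00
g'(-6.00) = -99.00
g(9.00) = 817.00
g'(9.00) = 171.00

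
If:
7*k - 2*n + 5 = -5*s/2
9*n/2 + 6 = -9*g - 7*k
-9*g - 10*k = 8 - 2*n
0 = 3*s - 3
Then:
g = 229/711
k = -179/158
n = -17/79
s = 1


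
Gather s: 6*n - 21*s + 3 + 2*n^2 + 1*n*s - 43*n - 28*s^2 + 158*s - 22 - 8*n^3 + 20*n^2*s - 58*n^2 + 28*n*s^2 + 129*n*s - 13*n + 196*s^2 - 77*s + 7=-8*n^3 - 56*n^2 - 50*n + s^2*(28*n + 168) + s*(20*n^2 + 130*n + 60) - 12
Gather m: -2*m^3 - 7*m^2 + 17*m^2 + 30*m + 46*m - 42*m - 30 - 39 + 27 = -2*m^3 + 10*m^2 + 34*m - 42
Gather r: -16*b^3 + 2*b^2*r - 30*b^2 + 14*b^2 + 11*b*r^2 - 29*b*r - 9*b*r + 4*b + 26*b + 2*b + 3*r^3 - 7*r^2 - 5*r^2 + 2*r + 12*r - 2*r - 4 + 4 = -16*b^3 - 16*b^2 + 32*b + 3*r^3 + r^2*(11*b - 12) + r*(2*b^2 - 38*b + 12)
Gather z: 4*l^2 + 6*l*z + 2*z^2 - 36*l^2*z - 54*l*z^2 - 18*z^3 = 4*l^2 - 18*z^3 + z^2*(2 - 54*l) + z*(-36*l^2 + 6*l)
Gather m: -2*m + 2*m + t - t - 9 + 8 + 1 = 0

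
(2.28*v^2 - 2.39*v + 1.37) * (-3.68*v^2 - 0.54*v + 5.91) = -8.3904*v^4 + 7.564*v^3 + 9.7238*v^2 - 14.8647*v + 8.0967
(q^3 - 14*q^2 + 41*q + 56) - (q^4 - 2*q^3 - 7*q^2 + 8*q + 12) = -q^4 + 3*q^3 - 7*q^2 + 33*q + 44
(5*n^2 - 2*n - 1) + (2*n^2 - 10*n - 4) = 7*n^2 - 12*n - 5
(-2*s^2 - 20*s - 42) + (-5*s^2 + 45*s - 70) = -7*s^2 + 25*s - 112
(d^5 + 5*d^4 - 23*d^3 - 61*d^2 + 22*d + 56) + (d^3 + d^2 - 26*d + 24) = d^5 + 5*d^4 - 22*d^3 - 60*d^2 - 4*d + 80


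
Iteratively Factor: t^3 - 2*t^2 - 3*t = (t - 3)*(t^2 + t) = (t - 3)*(t + 1)*(t)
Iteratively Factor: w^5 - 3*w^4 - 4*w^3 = (w)*(w^4 - 3*w^3 - 4*w^2) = w*(w + 1)*(w^3 - 4*w^2) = w^2*(w + 1)*(w^2 - 4*w) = w^2*(w - 4)*(w + 1)*(w)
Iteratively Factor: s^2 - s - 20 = (s + 4)*(s - 5)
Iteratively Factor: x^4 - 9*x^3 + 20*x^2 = (x - 5)*(x^3 - 4*x^2) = x*(x - 5)*(x^2 - 4*x) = x^2*(x - 5)*(x - 4)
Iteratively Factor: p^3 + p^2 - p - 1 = (p - 1)*(p^2 + 2*p + 1) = (p - 1)*(p + 1)*(p + 1)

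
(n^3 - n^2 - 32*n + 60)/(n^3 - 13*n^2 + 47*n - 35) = (n^2 + 4*n - 12)/(n^2 - 8*n + 7)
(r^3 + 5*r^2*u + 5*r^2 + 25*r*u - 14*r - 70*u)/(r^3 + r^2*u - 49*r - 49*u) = (r^2 + 5*r*u - 2*r - 10*u)/(r^2 + r*u - 7*r - 7*u)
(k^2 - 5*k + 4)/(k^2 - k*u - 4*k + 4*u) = (1 - k)/(-k + u)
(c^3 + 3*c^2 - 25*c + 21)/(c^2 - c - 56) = (c^2 - 4*c + 3)/(c - 8)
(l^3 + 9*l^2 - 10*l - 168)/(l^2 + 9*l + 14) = (l^2 + 2*l - 24)/(l + 2)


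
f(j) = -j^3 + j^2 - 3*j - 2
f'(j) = -3*j^2 + 2*j - 3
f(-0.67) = 0.76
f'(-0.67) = -5.69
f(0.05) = -2.15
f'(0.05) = -2.91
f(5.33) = -141.00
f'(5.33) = -77.57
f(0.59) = -3.63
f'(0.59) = -2.86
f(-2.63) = 31.00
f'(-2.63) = -29.01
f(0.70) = -3.95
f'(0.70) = -3.07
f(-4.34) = 111.60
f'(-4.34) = -68.19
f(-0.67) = 0.76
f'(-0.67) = -5.69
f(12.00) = -1622.00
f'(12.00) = -411.00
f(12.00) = -1622.00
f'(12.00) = -411.00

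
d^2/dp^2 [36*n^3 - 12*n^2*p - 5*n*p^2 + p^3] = -10*n + 6*p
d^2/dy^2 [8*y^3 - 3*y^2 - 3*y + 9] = 48*y - 6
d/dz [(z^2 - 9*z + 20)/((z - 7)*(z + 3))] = (5*z^2 - 82*z + 269)/(z^4 - 8*z^3 - 26*z^2 + 168*z + 441)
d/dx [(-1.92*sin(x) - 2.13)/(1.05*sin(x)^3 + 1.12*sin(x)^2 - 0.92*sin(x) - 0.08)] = (4.032*sin(x)^3 + 8.8599*sin(x)^2 + 4.7712*sin(x) - 1.806)*cos(x)/(1.1025*sin(x)^6 + 2.352*sin(x)^5 - 0.6776*sin(x)^4 - 2.2288*sin(x)^3 + 0.6672*sin(x)^2 + 0.1472*sin(x) + 0.0064)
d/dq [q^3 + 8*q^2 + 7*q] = 3*q^2 + 16*q + 7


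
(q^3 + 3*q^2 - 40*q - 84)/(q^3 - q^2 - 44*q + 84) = (q + 2)/(q - 2)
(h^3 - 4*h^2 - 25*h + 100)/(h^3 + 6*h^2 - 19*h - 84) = (h^2 - 25)/(h^2 + 10*h + 21)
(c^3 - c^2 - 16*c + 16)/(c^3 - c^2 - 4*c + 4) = (c^2 - 16)/(c^2 - 4)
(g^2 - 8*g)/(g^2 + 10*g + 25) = g*(g - 8)/(g^2 + 10*g + 25)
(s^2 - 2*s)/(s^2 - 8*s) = (s - 2)/(s - 8)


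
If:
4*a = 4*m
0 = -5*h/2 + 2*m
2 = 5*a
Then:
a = 2/5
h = 8/25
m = 2/5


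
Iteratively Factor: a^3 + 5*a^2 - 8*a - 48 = (a - 3)*(a^2 + 8*a + 16) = (a - 3)*(a + 4)*(a + 4)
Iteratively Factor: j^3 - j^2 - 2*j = (j)*(j^2 - j - 2) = j*(j + 1)*(j - 2)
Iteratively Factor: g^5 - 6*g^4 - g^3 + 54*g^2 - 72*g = (g - 3)*(g^4 - 3*g^3 - 10*g^2 + 24*g) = g*(g - 3)*(g^3 - 3*g^2 - 10*g + 24) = g*(g - 3)*(g - 2)*(g^2 - g - 12) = g*(g - 4)*(g - 3)*(g - 2)*(g + 3)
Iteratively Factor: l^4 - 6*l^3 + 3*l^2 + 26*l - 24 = (l - 1)*(l^3 - 5*l^2 - 2*l + 24) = (l - 1)*(l + 2)*(l^2 - 7*l + 12) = (l - 3)*(l - 1)*(l + 2)*(l - 4)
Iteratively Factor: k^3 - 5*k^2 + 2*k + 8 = (k - 4)*(k^2 - k - 2) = (k - 4)*(k + 1)*(k - 2)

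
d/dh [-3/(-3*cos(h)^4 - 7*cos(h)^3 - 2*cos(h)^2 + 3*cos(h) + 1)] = 3*(12*cos(h)^3 + 21*cos(h)^2 + 4*cos(h) - 3)*sin(h)/((-sin(h)^2 + cos(h))^2*(cos(h) + 1)^2*(3*cos(h) + 1)^2)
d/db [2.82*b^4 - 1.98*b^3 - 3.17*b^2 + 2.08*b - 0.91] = 11.28*b^3 - 5.94*b^2 - 6.34*b + 2.08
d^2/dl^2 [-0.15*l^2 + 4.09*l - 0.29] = -0.300000000000000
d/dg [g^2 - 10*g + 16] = 2*g - 10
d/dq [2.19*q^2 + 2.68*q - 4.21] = 4.38*q + 2.68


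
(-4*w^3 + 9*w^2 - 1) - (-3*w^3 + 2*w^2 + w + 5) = -w^3 + 7*w^2 - w - 6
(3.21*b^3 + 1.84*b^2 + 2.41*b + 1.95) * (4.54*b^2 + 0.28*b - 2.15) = 14.5734*b^5 + 9.2524*b^4 + 4.5551*b^3 + 5.5718*b^2 - 4.6355*b - 4.1925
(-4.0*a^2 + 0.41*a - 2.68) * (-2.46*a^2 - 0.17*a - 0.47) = 9.84*a^4 - 0.3286*a^3 + 8.4031*a^2 + 0.2629*a + 1.2596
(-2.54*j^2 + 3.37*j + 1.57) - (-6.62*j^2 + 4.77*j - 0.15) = 4.08*j^2 - 1.4*j + 1.72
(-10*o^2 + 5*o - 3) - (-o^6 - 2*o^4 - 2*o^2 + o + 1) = o^6 + 2*o^4 - 8*o^2 + 4*o - 4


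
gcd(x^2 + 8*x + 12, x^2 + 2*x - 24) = x + 6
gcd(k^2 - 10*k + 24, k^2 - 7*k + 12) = k - 4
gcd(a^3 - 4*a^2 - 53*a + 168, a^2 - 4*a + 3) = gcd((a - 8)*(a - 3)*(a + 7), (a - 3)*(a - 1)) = a - 3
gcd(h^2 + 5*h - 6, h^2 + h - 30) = h + 6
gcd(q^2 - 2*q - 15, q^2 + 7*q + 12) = q + 3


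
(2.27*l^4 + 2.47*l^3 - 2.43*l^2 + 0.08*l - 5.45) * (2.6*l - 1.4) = 5.902*l^5 + 3.244*l^4 - 9.776*l^3 + 3.61*l^2 - 14.282*l + 7.63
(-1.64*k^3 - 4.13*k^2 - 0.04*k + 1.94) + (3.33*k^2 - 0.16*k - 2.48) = -1.64*k^3 - 0.8*k^2 - 0.2*k - 0.54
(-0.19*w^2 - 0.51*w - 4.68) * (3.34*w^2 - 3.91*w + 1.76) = -0.6346*w^4 - 0.9605*w^3 - 13.9715*w^2 + 17.4012*w - 8.2368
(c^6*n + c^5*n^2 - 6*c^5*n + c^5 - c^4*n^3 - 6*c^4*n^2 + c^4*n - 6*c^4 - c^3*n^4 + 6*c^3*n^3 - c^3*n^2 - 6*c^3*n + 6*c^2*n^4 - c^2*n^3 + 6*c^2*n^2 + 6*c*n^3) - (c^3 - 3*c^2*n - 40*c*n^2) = c^6*n + c^5*n^2 - 6*c^5*n + c^5 - c^4*n^3 - 6*c^4*n^2 + c^4*n - 6*c^4 - c^3*n^4 + 6*c^3*n^3 - c^3*n^2 - 6*c^3*n - c^3 + 6*c^2*n^4 - c^2*n^3 + 6*c^2*n^2 + 3*c^2*n + 6*c*n^3 + 40*c*n^2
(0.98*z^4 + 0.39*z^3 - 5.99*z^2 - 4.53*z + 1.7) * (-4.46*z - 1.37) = -4.3708*z^5 - 3.082*z^4 + 26.1811*z^3 + 28.4101*z^2 - 1.3759*z - 2.329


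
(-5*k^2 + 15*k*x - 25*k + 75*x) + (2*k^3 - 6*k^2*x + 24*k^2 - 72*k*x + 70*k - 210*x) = 2*k^3 - 6*k^2*x + 19*k^2 - 57*k*x + 45*k - 135*x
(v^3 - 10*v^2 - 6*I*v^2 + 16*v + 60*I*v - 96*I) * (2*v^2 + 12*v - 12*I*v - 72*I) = 2*v^5 - 8*v^4 - 24*I*v^4 - 160*v^3 + 96*I*v^3 + 480*v^2 + 1056*I*v^2 + 3168*v - 2304*I*v - 6912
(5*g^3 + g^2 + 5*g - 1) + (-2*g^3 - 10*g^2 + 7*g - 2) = 3*g^3 - 9*g^2 + 12*g - 3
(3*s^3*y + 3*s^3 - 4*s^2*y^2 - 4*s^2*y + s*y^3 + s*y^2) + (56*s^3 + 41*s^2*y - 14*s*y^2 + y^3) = 3*s^3*y + 59*s^3 - 4*s^2*y^2 + 37*s^2*y + s*y^3 - 13*s*y^2 + y^3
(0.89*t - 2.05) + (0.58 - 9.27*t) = -8.38*t - 1.47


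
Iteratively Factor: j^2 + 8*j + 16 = (j + 4)*(j + 4)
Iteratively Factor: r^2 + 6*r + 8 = (r + 2)*(r + 4)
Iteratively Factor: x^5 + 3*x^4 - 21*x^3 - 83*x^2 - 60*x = (x - 5)*(x^4 + 8*x^3 + 19*x^2 + 12*x) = (x - 5)*(x + 1)*(x^3 + 7*x^2 + 12*x) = (x - 5)*(x + 1)*(x + 3)*(x^2 + 4*x) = (x - 5)*(x + 1)*(x + 3)*(x + 4)*(x)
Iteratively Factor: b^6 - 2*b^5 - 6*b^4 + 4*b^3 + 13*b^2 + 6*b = (b - 3)*(b^5 + b^4 - 3*b^3 - 5*b^2 - 2*b) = (b - 3)*(b + 1)*(b^4 - 3*b^2 - 2*b) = (b - 3)*(b + 1)^2*(b^3 - b^2 - 2*b) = b*(b - 3)*(b + 1)^2*(b^2 - b - 2) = b*(b - 3)*(b + 1)^3*(b - 2)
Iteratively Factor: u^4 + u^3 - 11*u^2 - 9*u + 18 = (u - 3)*(u^3 + 4*u^2 + u - 6) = (u - 3)*(u + 2)*(u^2 + 2*u - 3) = (u - 3)*(u + 2)*(u + 3)*(u - 1)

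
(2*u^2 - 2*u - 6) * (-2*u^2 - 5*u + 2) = -4*u^4 - 6*u^3 + 26*u^2 + 26*u - 12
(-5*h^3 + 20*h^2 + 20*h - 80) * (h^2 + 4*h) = -5*h^5 + 100*h^3 - 320*h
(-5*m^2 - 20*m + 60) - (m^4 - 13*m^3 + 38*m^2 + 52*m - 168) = -m^4 + 13*m^3 - 43*m^2 - 72*m + 228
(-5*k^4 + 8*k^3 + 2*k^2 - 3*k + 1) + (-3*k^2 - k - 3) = -5*k^4 + 8*k^3 - k^2 - 4*k - 2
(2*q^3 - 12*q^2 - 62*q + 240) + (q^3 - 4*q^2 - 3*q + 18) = 3*q^3 - 16*q^2 - 65*q + 258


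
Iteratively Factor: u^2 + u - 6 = (u - 2)*(u + 3)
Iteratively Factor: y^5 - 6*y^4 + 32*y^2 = (y - 4)*(y^4 - 2*y^3 - 8*y^2) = y*(y - 4)*(y^3 - 2*y^2 - 8*y) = y*(y - 4)*(y + 2)*(y^2 - 4*y) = y*(y - 4)^2*(y + 2)*(y)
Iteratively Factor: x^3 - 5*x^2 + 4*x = (x)*(x^2 - 5*x + 4) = x*(x - 1)*(x - 4)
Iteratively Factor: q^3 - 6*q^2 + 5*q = (q)*(q^2 - 6*q + 5) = q*(q - 1)*(q - 5)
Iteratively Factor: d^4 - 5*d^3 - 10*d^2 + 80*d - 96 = (d - 4)*(d^3 - d^2 - 14*d + 24) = (d - 4)*(d - 2)*(d^2 + d - 12) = (d - 4)*(d - 3)*(d - 2)*(d + 4)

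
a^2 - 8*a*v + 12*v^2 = (a - 6*v)*(a - 2*v)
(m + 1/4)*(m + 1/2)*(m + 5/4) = m^3 + 2*m^2 + 17*m/16 + 5/32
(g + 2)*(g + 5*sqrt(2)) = g^2 + 2*g + 5*sqrt(2)*g + 10*sqrt(2)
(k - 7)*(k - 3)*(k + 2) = k^3 - 8*k^2 + k + 42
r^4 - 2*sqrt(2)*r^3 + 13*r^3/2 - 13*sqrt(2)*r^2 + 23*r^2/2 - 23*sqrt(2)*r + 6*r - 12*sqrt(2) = (r + 1)*(r + 3/2)*(r + 4)*(r - 2*sqrt(2))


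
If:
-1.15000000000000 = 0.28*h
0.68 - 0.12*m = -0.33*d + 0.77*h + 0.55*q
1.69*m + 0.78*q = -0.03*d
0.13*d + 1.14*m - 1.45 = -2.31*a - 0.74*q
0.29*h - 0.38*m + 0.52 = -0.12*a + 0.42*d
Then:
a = -0.33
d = 2.20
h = -4.11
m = -4.31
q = 9.25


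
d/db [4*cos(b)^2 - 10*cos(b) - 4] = 2*(5 - 4*cos(b))*sin(b)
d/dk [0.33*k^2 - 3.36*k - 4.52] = 0.66*k - 3.36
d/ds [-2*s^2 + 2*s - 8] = 2 - 4*s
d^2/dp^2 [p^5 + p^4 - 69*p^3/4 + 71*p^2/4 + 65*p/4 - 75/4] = 20*p^3 + 12*p^2 - 207*p/2 + 71/2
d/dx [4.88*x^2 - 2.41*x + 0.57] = 9.76*x - 2.41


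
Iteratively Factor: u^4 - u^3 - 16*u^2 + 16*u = (u)*(u^3 - u^2 - 16*u + 16) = u*(u + 4)*(u^2 - 5*u + 4) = u*(u - 1)*(u + 4)*(u - 4)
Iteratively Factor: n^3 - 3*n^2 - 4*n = (n + 1)*(n^2 - 4*n) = (n - 4)*(n + 1)*(n)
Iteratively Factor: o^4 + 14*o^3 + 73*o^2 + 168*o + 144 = (o + 3)*(o^3 + 11*o^2 + 40*o + 48) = (o + 3)*(o + 4)*(o^2 + 7*o + 12) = (o + 3)*(o + 4)^2*(o + 3)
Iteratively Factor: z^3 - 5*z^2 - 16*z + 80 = (z + 4)*(z^2 - 9*z + 20) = (z - 4)*(z + 4)*(z - 5)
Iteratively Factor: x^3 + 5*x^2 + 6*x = (x)*(x^2 + 5*x + 6) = x*(x + 2)*(x + 3)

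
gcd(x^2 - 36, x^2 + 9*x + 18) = x + 6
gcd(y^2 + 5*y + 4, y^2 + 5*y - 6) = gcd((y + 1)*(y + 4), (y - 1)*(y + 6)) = 1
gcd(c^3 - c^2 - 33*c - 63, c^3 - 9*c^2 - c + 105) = c^2 - 4*c - 21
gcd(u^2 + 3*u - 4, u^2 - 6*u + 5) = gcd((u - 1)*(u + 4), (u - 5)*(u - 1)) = u - 1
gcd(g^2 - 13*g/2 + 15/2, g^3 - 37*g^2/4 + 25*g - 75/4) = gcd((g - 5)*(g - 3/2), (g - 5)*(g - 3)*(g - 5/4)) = g - 5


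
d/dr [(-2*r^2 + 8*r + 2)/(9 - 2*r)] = 4*(r^2 - 9*r + 19)/(4*r^2 - 36*r + 81)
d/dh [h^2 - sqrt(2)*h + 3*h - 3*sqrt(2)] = 2*h - sqrt(2) + 3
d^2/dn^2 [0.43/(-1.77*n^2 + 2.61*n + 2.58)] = (-2.694294*n^2 + 3.972942*n + 0.43*(3.54*n - 2.61)*(7.08*n - 5.22) + 3.927276)/(-1.77*n^2 + 2.61*n + 2.58)^3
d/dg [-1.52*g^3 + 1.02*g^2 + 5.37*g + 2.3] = -4.56*g^2 + 2.04*g + 5.37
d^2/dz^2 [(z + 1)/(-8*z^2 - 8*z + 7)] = 16*(-8*(z + 1)*(2*z + 1)^2 + (3*z + 2)*(8*z^2 + 8*z - 7))/(8*z^2 + 8*z - 7)^3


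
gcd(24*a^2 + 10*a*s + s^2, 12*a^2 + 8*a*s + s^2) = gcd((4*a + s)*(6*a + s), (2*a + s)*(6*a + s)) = 6*a + s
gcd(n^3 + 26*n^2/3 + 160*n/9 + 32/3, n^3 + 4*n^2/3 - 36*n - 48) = n^2 + 22*n/3 + 8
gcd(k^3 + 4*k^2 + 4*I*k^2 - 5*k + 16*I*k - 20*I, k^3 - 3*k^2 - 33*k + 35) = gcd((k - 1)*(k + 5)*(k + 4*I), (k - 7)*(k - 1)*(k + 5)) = k^2 + 4*k - 5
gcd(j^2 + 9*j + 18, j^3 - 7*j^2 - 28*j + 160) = 1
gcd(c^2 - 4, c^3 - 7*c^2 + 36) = c + 2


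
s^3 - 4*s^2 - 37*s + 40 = (s - 8)*(s - 1)*(s + 5)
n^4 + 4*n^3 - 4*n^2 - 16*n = n*(n - 2)*(n + 2)*(n + 4)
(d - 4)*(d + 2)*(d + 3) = d^3 + d^2 - 14*d - 24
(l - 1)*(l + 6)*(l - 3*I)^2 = l^4 + 5*l^3 - 6*I*l^3 - 15*l^2 - 30*I*l^2 - 45*l + 36*I*l + 54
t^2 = t^2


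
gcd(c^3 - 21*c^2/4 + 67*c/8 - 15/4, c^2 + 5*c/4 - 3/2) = c - 3/4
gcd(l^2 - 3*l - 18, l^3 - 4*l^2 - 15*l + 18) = l^2 - 3*l - 18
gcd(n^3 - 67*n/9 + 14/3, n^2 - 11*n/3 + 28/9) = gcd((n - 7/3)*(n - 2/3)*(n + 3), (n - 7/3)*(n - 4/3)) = n - 7/3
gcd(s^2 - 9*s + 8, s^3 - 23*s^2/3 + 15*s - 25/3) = s - 1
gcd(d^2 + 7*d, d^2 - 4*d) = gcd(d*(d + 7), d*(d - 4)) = d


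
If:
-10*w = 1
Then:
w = -1/10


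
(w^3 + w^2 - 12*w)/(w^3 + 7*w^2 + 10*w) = (w^2 + w - 12)/(w^2 + 7*w + 10)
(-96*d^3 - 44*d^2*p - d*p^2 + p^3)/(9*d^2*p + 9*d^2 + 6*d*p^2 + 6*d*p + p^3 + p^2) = (-32*d^2 - 4*d*p + p^2)/(3*d*p + 3*d + p^2 + p)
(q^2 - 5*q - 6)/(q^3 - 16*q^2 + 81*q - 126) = (q + 1)/(q^2 - 10*q + 21)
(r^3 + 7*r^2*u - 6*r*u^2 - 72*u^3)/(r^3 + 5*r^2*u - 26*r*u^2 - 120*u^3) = (r - 3*u)/(r - 5*u)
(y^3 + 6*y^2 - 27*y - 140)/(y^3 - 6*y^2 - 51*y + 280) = (y + 4)/(y - 8)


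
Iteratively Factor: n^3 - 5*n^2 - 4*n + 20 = (n + 2)*(n^2 - 7*n + 10) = (n - 5)*(n + 2)*(n - 2)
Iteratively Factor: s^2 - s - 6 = (s - 3)*(s + 2)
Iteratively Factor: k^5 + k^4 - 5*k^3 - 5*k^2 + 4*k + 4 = (k + 2)*(k^4 - k^3 - 3*k^2 + k + 2) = (k - 1)*(k + 2)*(k^3 - 3*k - 2) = (k - 1)*(k + 1)*(k + 2)*(k^2 - k - 2) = (k - 1)*(k + 1)^2*(k + 2)*(k - 2)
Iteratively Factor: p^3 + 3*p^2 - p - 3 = (p + 1)*(p^2 + 2*p - 3) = (p + 1)*(p + 3)*(p - 1)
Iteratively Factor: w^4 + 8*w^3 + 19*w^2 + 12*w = (w + 1)*(w^3 + 7*w^2 + 12*w) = (w + 1)*(w + 4)*(w^2 + 3*w) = w*(w + 1)*(w + 4)*(w + 3)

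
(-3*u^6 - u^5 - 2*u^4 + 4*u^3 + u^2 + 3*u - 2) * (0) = 0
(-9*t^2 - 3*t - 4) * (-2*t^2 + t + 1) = 18*t^4 - 3*t^3 - 4*t^2 - 7*t - 4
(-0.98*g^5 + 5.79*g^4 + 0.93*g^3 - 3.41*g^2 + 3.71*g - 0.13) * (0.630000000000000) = -0.6174*g^5 + 3.6477*g^4 + 0.5859*g^3 - 2.1483*g^2 + 2.3373*g - 0.0819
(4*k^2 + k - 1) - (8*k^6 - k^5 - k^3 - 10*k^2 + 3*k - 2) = -8*k^6 + k^5 + k^3 + 14*k^2 - 2*k + 1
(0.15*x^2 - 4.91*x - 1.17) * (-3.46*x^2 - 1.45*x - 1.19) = -0.519*x^4 + 16.7711*x^3 + 10.9892*x^2 + 7.5394*x + 1.3923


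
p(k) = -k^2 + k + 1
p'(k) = 1 - 2*k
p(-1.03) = -1.09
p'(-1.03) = 3.06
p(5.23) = -21.12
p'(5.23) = -9.46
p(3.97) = -10.79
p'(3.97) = -6.94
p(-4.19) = -20.75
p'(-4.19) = 9.38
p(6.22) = -31.47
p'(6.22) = -11.44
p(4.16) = -12.15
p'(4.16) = -7.32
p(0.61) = 1.24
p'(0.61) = -0.22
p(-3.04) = -11.28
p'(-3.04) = 7.08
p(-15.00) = -239.00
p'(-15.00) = 31.00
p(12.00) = -131.00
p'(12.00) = -23.00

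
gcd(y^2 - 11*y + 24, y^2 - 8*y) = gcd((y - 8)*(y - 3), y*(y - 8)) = y - 8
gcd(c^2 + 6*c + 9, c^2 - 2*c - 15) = c + 3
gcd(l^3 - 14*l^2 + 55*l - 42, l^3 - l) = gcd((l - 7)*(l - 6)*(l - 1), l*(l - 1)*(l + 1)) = l - 1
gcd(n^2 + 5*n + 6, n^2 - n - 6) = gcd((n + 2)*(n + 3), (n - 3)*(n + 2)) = n + 2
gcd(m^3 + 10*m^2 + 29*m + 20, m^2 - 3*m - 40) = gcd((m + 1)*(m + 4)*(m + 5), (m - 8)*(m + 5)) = m + 5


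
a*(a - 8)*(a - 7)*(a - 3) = a^4 - 18*a^3 + 101*a^2 - 168*a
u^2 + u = u*(u + 1)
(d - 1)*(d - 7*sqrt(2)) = d^2 - 7*sqrt(2)*d - d + 7*sqrt(2)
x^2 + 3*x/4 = x*(x + 3/4)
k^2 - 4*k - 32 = (k - 8)*(k + 4)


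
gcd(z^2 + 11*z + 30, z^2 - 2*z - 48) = z + 6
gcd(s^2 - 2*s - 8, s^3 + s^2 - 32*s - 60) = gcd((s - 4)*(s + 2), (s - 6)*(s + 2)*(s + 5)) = s + 2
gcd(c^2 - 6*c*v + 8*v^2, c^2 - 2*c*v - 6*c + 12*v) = -c + 2*v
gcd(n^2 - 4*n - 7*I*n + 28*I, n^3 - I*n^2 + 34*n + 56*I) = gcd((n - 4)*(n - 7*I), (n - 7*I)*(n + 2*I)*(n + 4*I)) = n - 7*I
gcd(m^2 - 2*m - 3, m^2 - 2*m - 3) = m^2 - 2*m - 3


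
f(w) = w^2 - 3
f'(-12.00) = -24.00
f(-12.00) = 141.00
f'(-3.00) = -6.00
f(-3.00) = 6.00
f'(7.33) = 14.66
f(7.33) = 50.73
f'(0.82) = 1.64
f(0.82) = -2.33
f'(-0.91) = -1.82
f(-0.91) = -2.17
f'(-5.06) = -10.12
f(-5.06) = 22.60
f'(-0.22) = -0.44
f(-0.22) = -2.95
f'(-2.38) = -4.76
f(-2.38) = 2.66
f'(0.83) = 1.66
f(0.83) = -2.31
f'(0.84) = 1.68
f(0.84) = -2.29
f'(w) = 2*w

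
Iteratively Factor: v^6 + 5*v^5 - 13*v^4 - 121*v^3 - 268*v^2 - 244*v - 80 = (v + 1)*(v^5 + 4*v^4 - 17*v^3 - 104*v^2 - 164*v - 80) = (v - 5)*(v + 1)*(v^4 + 9*v^3 + 28*v^2 + 36*v + 16) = (v - 5)*(v + 1)*(v + 2)*(v^3 + 7*v^2 + 14*v + 8) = (v - 5)*(v + 1)*(v + 2)*(v + 4)*(v^2 + 3*v + 2) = (v - 5)*(v + 1)*(v + 2)^2*(v + 4)*(v + 1)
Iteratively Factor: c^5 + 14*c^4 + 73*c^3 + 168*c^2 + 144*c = (c + 4)*(c^4 + 10*c^3 + 33*c^2 + 36*c) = (c + 3)*(c + 4)*(c^3 + 7*c^2 + 12*c) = c*(c + 3)*(c + 4)*(c^2 + 7*c + 12) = c*(c + 3)^2*(c + 4)*(c + 4)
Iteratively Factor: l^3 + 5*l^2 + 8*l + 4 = (l + 2)*(l^2 + 3*l + 2) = (l + 2)^2*(l + 1)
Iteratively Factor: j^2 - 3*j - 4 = (j + 1)*(j - 4)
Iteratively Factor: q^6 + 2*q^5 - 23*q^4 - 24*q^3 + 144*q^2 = (q + 4)*(q^5 - 2*q^4 - 15*q^3 + 36*q^2) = q*(q + 4)*(q^4 - 2*q^3 - 15*q^2 + 36*q) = q*(q + 4)^2*(q^3 - 6*q^2 + 9*q) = q^2*(q + 4)^2*(q^2 - 6*q + 9) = q^2*(q - 3)*(q + 4)^2*(q - 3)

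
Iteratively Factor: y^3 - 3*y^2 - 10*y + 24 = (y + 3)*(y^2 - 6*y + 8) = (y - 2)*(y + 3)*(y - 4)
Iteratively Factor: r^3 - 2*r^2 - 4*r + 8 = (r - 2)*(r^2 - 4) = (r - 2)*(r + 2)*(r - 2)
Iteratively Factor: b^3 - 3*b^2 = (b - 3)*(b^2) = b*(b - 3)*(b)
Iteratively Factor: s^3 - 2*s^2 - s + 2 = (s - 2)*(s^2 - 1) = (s - 2)*(s - 1)*(s + 1)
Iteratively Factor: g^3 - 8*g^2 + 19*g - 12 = (g - 1)*(g^2 - 7*g + 12) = (g - 3)*(g - 1)*(g - 4)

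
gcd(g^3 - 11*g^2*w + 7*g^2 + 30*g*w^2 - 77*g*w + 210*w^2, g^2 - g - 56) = g + 7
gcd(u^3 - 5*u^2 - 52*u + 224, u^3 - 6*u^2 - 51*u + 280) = u^2 - u - 56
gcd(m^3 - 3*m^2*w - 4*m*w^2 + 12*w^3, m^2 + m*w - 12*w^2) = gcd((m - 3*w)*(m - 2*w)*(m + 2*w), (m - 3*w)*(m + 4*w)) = -m + 3*w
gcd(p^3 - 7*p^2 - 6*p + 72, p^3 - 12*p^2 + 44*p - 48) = p^2 - 10*p + 24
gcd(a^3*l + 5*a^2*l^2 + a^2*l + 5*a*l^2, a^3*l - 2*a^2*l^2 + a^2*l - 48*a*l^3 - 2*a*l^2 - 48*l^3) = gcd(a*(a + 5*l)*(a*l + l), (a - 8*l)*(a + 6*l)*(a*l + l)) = a*l + l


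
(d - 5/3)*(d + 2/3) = d^2 - d - 10/9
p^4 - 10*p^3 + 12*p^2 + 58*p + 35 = (p - 7)*(p - 5)*(p + 1)^2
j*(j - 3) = j^2 - 3*j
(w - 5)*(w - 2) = w^2 - 7*w + 10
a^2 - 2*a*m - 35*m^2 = (a - 7*m)*(a + 5*m)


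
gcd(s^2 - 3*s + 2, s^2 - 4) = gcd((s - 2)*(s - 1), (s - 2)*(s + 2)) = s - 2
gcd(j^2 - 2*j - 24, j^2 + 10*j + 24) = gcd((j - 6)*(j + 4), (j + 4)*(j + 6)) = j + 4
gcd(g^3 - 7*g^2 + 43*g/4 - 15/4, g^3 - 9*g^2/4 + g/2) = 1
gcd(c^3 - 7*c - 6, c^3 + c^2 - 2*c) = c + 2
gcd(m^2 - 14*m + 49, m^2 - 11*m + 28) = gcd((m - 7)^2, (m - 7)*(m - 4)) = m - 7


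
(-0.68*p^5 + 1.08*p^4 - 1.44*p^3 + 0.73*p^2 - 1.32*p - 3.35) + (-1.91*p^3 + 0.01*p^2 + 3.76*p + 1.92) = -0.68*p^5 + 1.08*p^4 - 3.35*p^3 + 0.74*p^2 + 2.44*p - 1.43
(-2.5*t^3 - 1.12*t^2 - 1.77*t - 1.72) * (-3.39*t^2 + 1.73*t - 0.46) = 8.475*t^5 - 0.5282*t^4 + 5.2127*t^3 + 3.2839*t^2 - 2.1614*t + 0.7912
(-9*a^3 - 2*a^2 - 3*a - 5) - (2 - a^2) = -9*a^3 - a^2 - 3*a - 7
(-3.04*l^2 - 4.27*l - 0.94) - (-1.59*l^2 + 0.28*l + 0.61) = -1.45*l^2 - 4.55*l - 1.55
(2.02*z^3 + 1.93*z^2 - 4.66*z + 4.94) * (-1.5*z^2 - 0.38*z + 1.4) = -3.03*z^5 - 3.6626*z^4 + 9.0846*z^3 - 2.9372*z^2 - 8.4012*z + 6.916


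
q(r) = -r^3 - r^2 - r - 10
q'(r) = -3*r^2 - 2*r - 1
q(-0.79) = -9.34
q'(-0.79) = -1.29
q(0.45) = -10.74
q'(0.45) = -2.51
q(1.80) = -20.87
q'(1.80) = -14.32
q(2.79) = -42.29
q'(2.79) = -29.93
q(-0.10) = -9.91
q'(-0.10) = -0.83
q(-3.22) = 16.24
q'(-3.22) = -25.67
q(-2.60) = 3.42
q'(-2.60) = -16.08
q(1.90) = -22.37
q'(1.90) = -15.63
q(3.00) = -49.00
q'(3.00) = -34.00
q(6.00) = -268.00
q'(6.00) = -121.00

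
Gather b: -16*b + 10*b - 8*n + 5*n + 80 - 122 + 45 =-6*b - 3*n + 3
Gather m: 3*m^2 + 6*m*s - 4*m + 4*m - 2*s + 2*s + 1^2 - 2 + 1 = 3*m^2 + 6*m*s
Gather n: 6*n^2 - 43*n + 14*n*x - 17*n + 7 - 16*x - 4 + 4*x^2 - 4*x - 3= 6*n^2 + n*(14*x - 60) + 4*x^2 - 20*x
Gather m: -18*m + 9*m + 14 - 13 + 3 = 4 - 9*m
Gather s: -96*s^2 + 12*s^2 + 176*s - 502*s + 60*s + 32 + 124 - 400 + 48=-84*s^2 - 266*s - 196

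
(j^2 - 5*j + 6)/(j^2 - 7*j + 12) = (j - 2)/(j - 4)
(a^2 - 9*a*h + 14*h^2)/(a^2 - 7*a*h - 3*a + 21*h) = (a - 2*h)/(a - 3)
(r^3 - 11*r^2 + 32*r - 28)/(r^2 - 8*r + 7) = (r^2 - 4*r + 4)/(r - 1)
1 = 1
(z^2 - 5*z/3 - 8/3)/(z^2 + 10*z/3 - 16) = (z + 1)/(z + 6)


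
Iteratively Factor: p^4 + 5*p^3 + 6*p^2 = (p)*(p^3 + 5*p^2 + 6*p) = p^2*(p^2 + 5*p + 6) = p^2*(p + 3)*(p + 2)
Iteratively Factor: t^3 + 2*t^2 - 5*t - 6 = (t + 3)*(t^2 - t - 2) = (t - 2)*(t + 3)*(t + 1)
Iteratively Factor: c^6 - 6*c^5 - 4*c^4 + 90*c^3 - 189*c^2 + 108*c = (c + 4)*(c^5 - 10*c^4 + 36*c^3 - 54*c^2 + 27*c) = (c - 1)*(c + 4)*(c^4 - 9*c^3 + 27*c^2 - 27*c) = (c - 3)*(c - 1)*(c + 4)*(c^3 - 6*c^2 + 9*c) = c*(c - 3)*(c - 1)*(c + 4)*(c^2 - 6*c + 9) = c*(c - 3)^2*(c - 1)*(c + 4)*(c - 3)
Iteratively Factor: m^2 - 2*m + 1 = (m - 1)*(m - 1)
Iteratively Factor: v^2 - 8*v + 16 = (v - 4)*(v - 4)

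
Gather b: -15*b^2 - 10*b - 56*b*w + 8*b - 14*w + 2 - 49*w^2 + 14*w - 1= -15*b^2 + b*(-56*w - 2) - 49*w^2 + 1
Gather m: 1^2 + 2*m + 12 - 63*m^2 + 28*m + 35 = -63*m^2 + 30*m + 48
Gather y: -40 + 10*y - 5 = 10*y - 45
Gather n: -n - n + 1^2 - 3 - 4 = -2*n - 6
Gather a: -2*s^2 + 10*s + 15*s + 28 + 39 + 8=-2*s^2 + 25*s + 75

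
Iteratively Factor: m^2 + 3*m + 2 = (m + 2)*(m + 1)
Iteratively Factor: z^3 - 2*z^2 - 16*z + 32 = (z - 4)*(z^2 + 2*z - 8) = (z - 4)*(z + 4)*(z - 2)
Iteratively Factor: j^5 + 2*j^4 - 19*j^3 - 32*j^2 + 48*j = (j + 4)*(j^4 - 2*j^3 - 11*j^2 + 12*j) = (j - 4)*(j + 4)*(j^3 + 2*j^2 - 3*j) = (j - 4)*(j - 1)*(j + 4)*(j^2 + 3*j) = j*(j - 4)*(j - 1)*(j + 4)*(j + 3)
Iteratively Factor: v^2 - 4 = (v + 2)*(v - 2)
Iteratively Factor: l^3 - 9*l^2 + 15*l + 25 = (l - 5)*(l^2 - 4*l - 5) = (l - 5)^2*(l + 1)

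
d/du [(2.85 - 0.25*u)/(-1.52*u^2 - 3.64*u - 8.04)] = (-0.38*u^2 + 8.664*u + 12.384)/(2.3104*u^4 + 11.0656*u^3 + 37.6912*u^2 + 58.5312*u + 64.6416)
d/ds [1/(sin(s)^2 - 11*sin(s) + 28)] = (11 - 2*sin(s))*cos(s)/(sin(s)^2 - 11*sin(s) + 28)^2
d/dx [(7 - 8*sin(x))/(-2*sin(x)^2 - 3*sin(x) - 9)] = (-16*sin(x)^2 + 28*sin(x) + 93)*cos(x)/(3*sin(x) - cos(2*x) + 10)^2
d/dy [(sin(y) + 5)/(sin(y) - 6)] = -11*cos(y)/(sin(y) - 6)^2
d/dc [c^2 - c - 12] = 2*c - 1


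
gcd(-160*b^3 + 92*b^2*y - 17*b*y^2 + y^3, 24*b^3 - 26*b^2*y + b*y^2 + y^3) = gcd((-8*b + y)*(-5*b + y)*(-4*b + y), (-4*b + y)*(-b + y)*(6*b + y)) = -4*b + y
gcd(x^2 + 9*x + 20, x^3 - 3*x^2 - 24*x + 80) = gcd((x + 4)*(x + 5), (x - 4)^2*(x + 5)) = x + 5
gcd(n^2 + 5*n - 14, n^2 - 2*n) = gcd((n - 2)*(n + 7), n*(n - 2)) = n - 2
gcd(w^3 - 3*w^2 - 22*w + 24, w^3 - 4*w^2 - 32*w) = w + 4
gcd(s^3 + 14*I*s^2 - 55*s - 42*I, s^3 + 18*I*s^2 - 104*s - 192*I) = s + 6*I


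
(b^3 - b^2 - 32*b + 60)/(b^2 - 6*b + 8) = (b^2 + b - 30)/(b - 4)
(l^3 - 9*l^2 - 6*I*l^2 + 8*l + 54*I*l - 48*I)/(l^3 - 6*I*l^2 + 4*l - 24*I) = (l^2 - 9*l + 8)/(l^2 + 4)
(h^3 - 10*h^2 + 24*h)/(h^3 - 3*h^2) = (h^2 - 10*h + 24)/(h*(h - 3))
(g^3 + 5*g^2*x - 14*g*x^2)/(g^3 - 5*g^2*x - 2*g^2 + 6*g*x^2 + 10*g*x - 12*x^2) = g*(-g - 7*x)/(-g^2 + 3*g*x + 2*g - 6*x)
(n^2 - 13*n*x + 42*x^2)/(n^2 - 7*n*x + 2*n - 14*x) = (n - 6*x)/(n + 2)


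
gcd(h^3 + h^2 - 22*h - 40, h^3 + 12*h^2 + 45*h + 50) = h + 2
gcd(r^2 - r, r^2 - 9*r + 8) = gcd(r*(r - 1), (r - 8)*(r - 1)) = r - 1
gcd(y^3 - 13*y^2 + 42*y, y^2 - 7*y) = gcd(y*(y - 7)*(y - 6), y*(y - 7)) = y^2 - 7*y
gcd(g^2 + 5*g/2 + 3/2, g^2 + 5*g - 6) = 1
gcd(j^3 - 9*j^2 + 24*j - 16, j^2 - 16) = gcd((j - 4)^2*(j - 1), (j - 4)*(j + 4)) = j - 4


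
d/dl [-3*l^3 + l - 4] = 1 - 9*l^2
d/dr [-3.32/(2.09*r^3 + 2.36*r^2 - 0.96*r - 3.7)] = (20.8164*r^2 + 15.6704*r - 3.1872)/(2.09*r^3 + 2.36*r^2 - 0.96*r - 3.7)^2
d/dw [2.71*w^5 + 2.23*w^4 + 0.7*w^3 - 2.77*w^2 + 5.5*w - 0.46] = 13.55*w^4 + 8.92*w^3 + 2.1*w^2 - 5.54*w + 5.5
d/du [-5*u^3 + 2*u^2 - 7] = u*(4 - 15*u)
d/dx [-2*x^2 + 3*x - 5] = 3 - 4*x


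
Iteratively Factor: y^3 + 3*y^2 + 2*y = (y)*(y^2 + 3*y + 2) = y*(y + 1)*(y + 2)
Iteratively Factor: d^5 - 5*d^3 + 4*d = (d + 2)*(d^4 - 2*d^3 - d^2 + 2*d) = (d - 1)*(d + 2)*(d^3 - d^2 - 2*d) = (d - 2)*(d - 1)*(d + 2)*(d^2 + d) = (d - 2)*(d - 1)*(d + 1)*(d + 2)*(d)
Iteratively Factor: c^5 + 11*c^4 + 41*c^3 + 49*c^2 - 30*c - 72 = (c + 2)*(c^4 + 9*c^3 + 23*c^2 + 3*c - 36) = (c + 2)*(c + 3)*(c^3 + 6*c^2 + 5*c - 12) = (c + 2)*(c + 3)^2*(c^2 + 3*c - 4) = (c + 2)*(c + 3)^2*(c + 4)*(c - 1)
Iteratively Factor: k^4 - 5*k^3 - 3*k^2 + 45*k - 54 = (k + 3)*(k^3 - 8*k^2 + 21*k - 18) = (k - 2)*(k + 3)*(k^2 - 6*k + 9) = (k - 3)*(k - 2)*(k + 3)*(k - 3)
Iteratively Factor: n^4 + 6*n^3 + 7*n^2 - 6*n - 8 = (n - 1)*(n^3 + 7*n^2 + 14*n + 8) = (n - 1)*(n + 2)*(n^2 + 5*n + 4) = (n - 1)*(n + 2)*(n + 4)*(n + 1)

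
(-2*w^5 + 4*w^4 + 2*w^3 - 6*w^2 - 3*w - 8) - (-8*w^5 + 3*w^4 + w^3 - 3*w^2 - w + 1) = 6*w^5 + w^4 + w^3 - 3*w^2 - 2*w - 9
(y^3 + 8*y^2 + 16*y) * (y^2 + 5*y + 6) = y^5 + 13*y^4 + 62*y^3 + 128*y^2 + 96*y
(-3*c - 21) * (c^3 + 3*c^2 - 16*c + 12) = -3*c^4 - 30*c^3 - 15*c^2 + 300*c - 252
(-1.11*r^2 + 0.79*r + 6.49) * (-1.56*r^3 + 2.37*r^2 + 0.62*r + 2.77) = 1.7316*r^5 - 3.8631*r^4 - 8.9403*r^3 + 12.7964*r^2 + 6.2121*r + 17.9773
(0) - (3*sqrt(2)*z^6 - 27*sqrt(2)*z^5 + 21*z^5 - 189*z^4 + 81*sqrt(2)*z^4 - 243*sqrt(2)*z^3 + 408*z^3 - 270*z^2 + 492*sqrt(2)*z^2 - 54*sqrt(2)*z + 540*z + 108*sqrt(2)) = -3*sqrt(2)*z^6 - 21*z^5 + 27*sqrt(2)*z^5 - 81*sqrt(2)*z^4 + 189*z^4 - 408*z^3 + 243*sqrt(2)*z^3 - 492*sqrt(2)*z^2 + 270*z^2 - 540*z + 54*sqrt(2)*z - 108*sqrt(2)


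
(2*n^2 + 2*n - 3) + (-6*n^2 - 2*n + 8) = 5 - 4*n^2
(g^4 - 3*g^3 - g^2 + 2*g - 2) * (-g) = -g^5 + 3*g^4 + g^3 - 2*g^2 + 2*g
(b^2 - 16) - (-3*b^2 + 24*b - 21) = 4*b^2 - 24*b + 5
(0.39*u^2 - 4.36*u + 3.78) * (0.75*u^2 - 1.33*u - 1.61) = 0.2925*u^4 - 3.7887*u^3 + 8.0059*u^2 + 1.9922*u - 6.0858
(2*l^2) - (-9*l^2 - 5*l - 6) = 11*l^2 + 5*l + 6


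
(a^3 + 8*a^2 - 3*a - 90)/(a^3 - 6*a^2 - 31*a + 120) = (a + 6)/(a - 8)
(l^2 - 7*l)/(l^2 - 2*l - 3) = l*(7 - l)/(-l^2 + 2*l + 3)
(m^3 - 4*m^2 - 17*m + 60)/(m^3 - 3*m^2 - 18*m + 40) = (m - 3)/(m - 2)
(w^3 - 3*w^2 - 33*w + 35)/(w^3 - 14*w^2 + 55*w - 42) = (w + 5)/(w - 6)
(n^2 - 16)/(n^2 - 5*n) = (n^2 - 16)/(n*(n - 5))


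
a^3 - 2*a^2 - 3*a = a*(a - 3)*(a + 1)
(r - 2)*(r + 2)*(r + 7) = r^3 + 7*r^2 - 4*r - 28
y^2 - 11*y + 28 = (y - 7)*(y - 4)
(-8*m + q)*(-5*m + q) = 40*m^2 - 13*m*q + q^2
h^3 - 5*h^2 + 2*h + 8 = (h - 4)*(h - 2)*(h + 1)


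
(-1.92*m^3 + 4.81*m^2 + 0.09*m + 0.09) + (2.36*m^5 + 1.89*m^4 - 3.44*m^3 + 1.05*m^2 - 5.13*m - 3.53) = 2.36*m^5 + 1.89*m^4 - 5.36*m^3 + 5.86*m^2 - 5.04*m - 3.44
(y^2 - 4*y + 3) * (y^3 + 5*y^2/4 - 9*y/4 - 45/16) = y^5 - 11*y^4/4 - 17*y^3/4 + 159*y^2/16 + 9*y/2 - 135/16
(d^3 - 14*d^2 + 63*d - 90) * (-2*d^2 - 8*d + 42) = -2*d^5 + 20*d^4 + 28*d^3 - 912*d^2 + 3366*d - 3780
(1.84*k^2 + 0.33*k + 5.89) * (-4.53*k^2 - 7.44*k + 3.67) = -8.3352*k^4 - 15.1845*k^3 - 22.3841*k^2 - 42.6105*k + 21.6163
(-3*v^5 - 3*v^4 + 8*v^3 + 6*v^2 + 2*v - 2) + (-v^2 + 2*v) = -3*v^5 - 3*v^4 + 8*v^3 + 5*v^2 + 4*v - 2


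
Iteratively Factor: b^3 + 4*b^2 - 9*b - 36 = (b + 3)*(b^2 + b - 12) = (b + 3)*(b + 4)*(b - 3)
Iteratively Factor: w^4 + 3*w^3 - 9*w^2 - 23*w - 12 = (w + 4)*(w^3 - w^2 - 5*w - 3) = (w + 1)*(w + 4)*(w^2 - 2*w - 3) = (w + 1)^2*(w + 4)*(w - 3)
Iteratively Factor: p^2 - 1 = (p - 1)*(p + 1)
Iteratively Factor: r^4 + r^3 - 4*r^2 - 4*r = (r + 2)*(r^3 - r^2 - 2*r) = (r - 2)*(r + 2)*(r^2 + r) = r*(r - 2)*(r + 2)*(r + 1)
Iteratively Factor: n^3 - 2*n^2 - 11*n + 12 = (n - 1)*(n^2 - n - 12) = (n - 4)*(n - 1)*(n + 3)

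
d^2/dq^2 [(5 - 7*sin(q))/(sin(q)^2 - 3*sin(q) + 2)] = (7*sin(q)^4 + 8*sin(q)^3 - 45*sin(q)^2 + 22*sin(q) + 14)/((sin(q) - 2)^3*(sin(q) - 1)^2)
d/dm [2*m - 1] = 2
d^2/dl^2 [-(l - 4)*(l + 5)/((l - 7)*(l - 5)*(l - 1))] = 2*(-l^6 - 3*l^5 + 300*l^4 - 3058*l^3 + 14115*l^2 - 33195*l + 32210)/(l^9 - 39*l^8 + 648*l^7 - 5968*l^6 + 33186*l^5 - 113766*l^4 + 235808*l^3 - 279720*l^2 + 172725*l - 42875)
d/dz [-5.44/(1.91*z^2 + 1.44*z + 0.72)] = (20.7808*z + 7.8336)/(1.91*z^2 + 1.44*z + 0.72)^2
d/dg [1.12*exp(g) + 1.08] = 1.12*exp(g)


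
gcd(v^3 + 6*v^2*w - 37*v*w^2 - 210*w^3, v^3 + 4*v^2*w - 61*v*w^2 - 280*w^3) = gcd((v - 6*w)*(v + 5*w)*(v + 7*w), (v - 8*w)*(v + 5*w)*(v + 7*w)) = v^2 + 12*v*w + 35*w^2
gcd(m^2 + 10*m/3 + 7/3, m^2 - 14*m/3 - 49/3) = m + 7/3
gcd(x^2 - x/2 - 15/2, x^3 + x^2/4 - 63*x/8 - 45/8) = x^2 - x/2 - 15/2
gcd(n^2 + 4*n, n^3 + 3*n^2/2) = n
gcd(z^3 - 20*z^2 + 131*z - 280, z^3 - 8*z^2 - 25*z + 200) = z^2 - 13*z + 40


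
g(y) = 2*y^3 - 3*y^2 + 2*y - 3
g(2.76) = 21.72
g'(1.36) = 4.94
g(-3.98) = -184.57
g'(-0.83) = 11.11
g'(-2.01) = 38.30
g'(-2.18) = 43.59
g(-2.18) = -42.34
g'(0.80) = 1.04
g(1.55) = 0.34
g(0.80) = -2.30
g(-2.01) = -35.38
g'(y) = 6*y^2 - 6*y + 2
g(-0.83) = -7.87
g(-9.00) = -1722.00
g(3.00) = 30.00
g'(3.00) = 38.00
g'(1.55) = 7.12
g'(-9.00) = 542.00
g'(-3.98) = 120.92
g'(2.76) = 31.15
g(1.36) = -0.80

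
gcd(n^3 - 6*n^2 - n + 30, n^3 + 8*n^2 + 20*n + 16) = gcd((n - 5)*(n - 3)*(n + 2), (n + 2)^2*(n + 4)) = n + 2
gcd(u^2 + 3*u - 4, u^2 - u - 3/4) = 1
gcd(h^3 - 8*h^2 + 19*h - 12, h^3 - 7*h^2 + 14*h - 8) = h^2 - 5*h + 4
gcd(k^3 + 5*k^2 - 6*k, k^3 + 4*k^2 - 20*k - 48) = k + 6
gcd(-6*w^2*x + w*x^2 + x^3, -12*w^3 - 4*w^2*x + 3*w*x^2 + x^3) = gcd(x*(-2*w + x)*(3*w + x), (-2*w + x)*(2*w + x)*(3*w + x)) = -6*w^2 + w*x + x^2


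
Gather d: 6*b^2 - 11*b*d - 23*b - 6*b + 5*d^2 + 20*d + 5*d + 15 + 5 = 6*b^2 - 29*b + 5*d^2 + d*(25 - 11*b) + 20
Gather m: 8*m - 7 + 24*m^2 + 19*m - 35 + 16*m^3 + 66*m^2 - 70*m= 16*m^3 + 90*m^2 - 43*m - 42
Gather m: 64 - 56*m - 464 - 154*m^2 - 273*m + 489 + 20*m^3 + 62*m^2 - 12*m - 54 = 20*m^3 - 92*m^2 - 341*m + 35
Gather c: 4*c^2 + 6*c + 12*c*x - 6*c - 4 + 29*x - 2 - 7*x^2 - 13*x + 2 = 4*c^2 + 12*c*x - 7*x^2 + 16*x - 4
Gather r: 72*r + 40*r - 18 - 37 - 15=112*r - 70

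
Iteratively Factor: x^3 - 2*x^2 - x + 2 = (x - 1)*(x^2 - x - 2) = (x - 1)*(x + 1)*(x - 2)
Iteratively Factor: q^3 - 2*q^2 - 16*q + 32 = (q + 4)*(q^2 - 6*q + 8) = (q - 2)*(q + 4)*(q - 4)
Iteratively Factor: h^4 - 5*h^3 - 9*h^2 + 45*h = (h + 3)*(h^3 - 8*h^2 + 15*h) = (h - 3)*(h + 3)*(h^2 - 5*h) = (h - 5)*(h - 3)*(h + 3)*(h)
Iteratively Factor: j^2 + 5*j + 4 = (j + 4)*(j + 1)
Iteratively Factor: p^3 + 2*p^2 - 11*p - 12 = (p + 1)*(p^2 + p - 12) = (p - 3)*(p + 1)*(p + 4)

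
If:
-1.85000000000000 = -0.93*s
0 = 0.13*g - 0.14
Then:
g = 1.08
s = 1.99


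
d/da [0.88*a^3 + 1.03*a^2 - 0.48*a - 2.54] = 2.64*a^2 + 2.06*a - 0.48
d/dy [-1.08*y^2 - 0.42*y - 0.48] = -2.16*y - 0.42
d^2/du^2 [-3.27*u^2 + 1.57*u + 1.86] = -6.54000000000000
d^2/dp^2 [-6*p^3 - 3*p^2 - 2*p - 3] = -36*p - 6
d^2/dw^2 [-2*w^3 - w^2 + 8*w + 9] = -12*w - 2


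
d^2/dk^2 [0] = 0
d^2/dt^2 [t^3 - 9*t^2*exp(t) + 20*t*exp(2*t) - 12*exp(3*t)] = -9*t^2*exp(t) + 80*t*exp(2*t) - 36*t*exp(t) + 6*t - 108*exp(3*t) + 80*exp(2*t) - 18*exp(t)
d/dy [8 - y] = -1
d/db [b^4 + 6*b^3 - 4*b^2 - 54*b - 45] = 4*b^3 + 18*b^2 - 8*b - 54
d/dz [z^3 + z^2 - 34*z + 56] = 3*z^2 + 2*z - 34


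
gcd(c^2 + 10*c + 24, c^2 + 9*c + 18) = c + 6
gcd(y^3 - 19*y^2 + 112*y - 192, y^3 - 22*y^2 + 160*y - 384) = y^2 - 16*y + 64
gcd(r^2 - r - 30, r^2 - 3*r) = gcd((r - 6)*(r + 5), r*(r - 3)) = 1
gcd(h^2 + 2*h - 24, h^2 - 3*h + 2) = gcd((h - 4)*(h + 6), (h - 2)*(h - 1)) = 1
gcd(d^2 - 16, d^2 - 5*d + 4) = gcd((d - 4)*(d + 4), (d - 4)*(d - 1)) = d - 4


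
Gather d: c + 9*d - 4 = c + 9*d - 4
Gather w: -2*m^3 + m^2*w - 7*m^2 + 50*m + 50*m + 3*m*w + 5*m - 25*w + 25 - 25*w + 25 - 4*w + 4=-2*m^3 - 7*m^2 + 105*m + w*(m^2 + 3*m - 54) + 54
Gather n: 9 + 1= 10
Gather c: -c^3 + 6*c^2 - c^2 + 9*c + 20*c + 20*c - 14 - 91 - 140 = -c^3 + 5*c^2 + 49*c - 245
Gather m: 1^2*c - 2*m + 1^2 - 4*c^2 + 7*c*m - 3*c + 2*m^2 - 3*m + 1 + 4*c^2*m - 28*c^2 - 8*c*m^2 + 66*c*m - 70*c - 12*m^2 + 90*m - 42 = -32*c^2 - 72*c + m^2*(-8*c - 10) + m*(4*c^2 + 73*c + 85) - 40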